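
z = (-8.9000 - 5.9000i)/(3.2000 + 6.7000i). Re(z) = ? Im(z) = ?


Multiply by conjugate: (-8.9000 - 5.9000i)(3.2000 - 6.7000i) / (3.2^2 + 6.7^2)
Numerator real = -8.9*3.2 - (5.9)*6.7 = -68.01
Numerator imag = -5.9*3.2 - (-8.9)*6.7 = 40.75
Denominator = 55.13
Re(z) = -68.01/55.13 = -1.2336
Im(z) = 40.75/55.13 = 0.7392

Re(z) = -1.2336, Im(z) = 0.7392


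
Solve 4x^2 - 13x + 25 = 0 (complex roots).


disc = (-13)^2 - 4*4*25 = 169 - 400 = -231
sqrt(|disc|) = sqrt(231) = 15.1987
Real part = 13/(2*4) = 1.6250
Imag part = 15.1987/(2*4) = 1.8998

1.6250 ± 1.8998i


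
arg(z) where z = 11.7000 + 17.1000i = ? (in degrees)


Re = 11.7, Im = 17.1
arg = atan2(17.1, 11.7) = 55.6197 degrees

arg(z) = 55.6197 degrees


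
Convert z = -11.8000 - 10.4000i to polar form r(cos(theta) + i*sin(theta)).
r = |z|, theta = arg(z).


r = sqrt(139.24+108.16) = sqrt(247.4) = 15.7290
theta = atan2(-10.4, -11.8) = -138.6085 degrees

r = 15.7290, theta = -138.6085 degrees


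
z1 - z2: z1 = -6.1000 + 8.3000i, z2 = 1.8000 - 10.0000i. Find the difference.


Real: -6.1 - 1.8 = -7.9
Imag: 8.3 + 10 = 18.3

-7.9000 + 18.3000i


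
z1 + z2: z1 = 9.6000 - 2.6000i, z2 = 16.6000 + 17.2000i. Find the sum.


Real: 9.6 + 16.6 = 26.2
Imag: -2.6 + 17.2 = 14.6

26.2000 + 14.6000i


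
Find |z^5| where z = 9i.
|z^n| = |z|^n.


|z| = sqrt(0+81) = sqrt(81) = 9
|z^5| = |z|^5 = 9^5 = 59049

|z^5| = 59049


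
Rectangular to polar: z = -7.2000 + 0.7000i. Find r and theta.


r = sqrt(51.84+0.49) = sqrt(52.33) = 7.2339
theta = atan2(0.7, -7.2) = 174.4470 degrees

r = 7.2339, theta = 174.4470 degrees


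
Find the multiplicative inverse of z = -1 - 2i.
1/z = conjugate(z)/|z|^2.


|z|^2 = 1+4 = 5
1/z = (-1 + 2i)/5

1/z = -0.2000 + 0.4000i


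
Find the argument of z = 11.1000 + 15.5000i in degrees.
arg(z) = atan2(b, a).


Re = 11.1, Im = 15.5
arg = atan2(15.5, 11.1) = 54.3924 degrees

arg(z) = 54.3924 degrees


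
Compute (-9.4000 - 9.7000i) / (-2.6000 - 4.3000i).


Conjugate of z2 = -2.6000 + 4.3000i
Numerator: (-9.4000 - 9.7000i)(-2.6000 + 4.3000i) = 66.1500 - 15.2000i
Denominator: (-2.6)^2 + (-4.3)^2 = 25.25
Result = (66.1500 - 15.2000i)/25.25

2.6198 - 0.6020i


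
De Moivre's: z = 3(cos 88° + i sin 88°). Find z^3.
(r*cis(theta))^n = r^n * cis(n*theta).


r^3 = 3^3 = 27
n*theta = 3*88° = 264° = 264° (mod 360)
a = 27*cos(264°) = -2.8223
b = 27*sin(264°) = -26.8521

27 cis(264°) = -2.8223 - 26.8521i


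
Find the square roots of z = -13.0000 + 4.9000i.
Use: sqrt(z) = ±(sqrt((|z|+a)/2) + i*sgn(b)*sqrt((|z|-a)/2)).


|z| = sqrt(169+24.01) = 13.8928
sqrt((|z|+a)/2) = sqrt((13.8928+(-13))/2) = sqrt(0.4464) = 0.6681
sqrt((|z|-a)/2) = sqrt((13.8928-(-13))/2) = sqrt(13.4464) = 3.6669

±(0.6681 + 3.6669i) i.e. 0.6681 + 3.6669i and -0.6681 - 3.6669i


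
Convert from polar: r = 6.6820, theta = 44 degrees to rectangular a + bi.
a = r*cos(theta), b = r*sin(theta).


a = 6.6820*cos(44°) = 6.6820*0.71934 = 4.8066
b = 6.6820*sin(44°) = 6.6820*0.69466 = 4.6417

4.8066 + 4.6417i


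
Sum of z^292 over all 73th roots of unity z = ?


The roots are w_k = w^k with w = e^(2*pi*i/73), and (w^k)^292 = (w^292)^k.
So S = 1 + u + u^2 + ... + u^(72) with u = w^292.
292 = 4*73 + 0, so 292 is a multiple of 73 and u = (w^73)^4 = 1.
Every one of the 73 terms equals 1: S = 73

S = 73


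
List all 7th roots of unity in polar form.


The 7th roots of unity are cis(360k/7°) for k=0..6
Angle step = 360/7 = 51.4286°
Primitive root: cis(51.4286°)
Primitive root = 0.6235 + 0.7818i

7 roots at angles: 0°, 51.4286°, 102.8571°, 154.2857°, 205.7143°, 257.1429°, 308.5714°


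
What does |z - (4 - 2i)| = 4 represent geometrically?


|z - z0| = r is a circle with center z0 and radius r.
Center = (4, -2), radius = 4

Circle with center (4, -2) and radius 4


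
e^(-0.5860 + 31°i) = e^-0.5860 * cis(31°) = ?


e^-0.5860 = 0.55655
cos(31°) = 0.8572
sin(31°) = 0.515
Real = 0.55655*0.8572 = 0.4771
Imag = 0.55655*0.515 = 0.2866

0.4771 + 0.2866i


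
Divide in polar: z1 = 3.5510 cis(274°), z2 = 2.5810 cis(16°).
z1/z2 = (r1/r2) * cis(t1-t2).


r = 3.5510 / 2.5810 = 1.3758
theta = 274° - 16° = 258° = 258° (mod 360)

1.3758 cis(258°)


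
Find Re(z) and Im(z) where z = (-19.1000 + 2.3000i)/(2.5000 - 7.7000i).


Multiply by conjugate: (-19.1000 + 2.3000i)(2.5000 + 7.7000i) / (2.5^2 + (-7.7)^2)
Numerator real = -19.1*2.5 + 2.3*(-7.7) = -65.46
Numerator imag = 2.3*2.5 - (-19.1)*(-7.7) = -141.32
Denominator = 65.54
Re(z) = -65.46/65.54 = -0.9988
Im(z) = -141.32/65.54 = -2.1562

Re(z) = -0.9988, Im(z) = -2.1562


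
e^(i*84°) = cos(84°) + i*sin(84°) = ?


cos(84°) = 0.1045
sin(84°) = 0.9945

e^(i*84°) = 0.1045 + 0.9945i


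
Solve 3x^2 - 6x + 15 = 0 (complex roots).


disc = (-6)^2 - 4*3*15 = 36 - 180 = -144
sqrt(|disc|) = sqrt(144) = 12.0000
Real part = 6/(2*3) = 1.0000
Imag part = 12.0000/(2*3) = 2.0000

1.0000 ± 2.0000i


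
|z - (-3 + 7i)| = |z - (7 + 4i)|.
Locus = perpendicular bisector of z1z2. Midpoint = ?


Equal distances means the locus is the perpendicular bisector of z1 and z2.
Midpoint = ((-3+7)/2, (7+4)/2) = (2.0000, 5.5000)

Perpendicular bisector through (2.0000, 5.5000)


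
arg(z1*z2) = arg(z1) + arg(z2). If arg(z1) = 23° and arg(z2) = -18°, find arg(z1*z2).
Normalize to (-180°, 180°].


arg(z1*z2) = 23° - 18° = 5°
Normalized to (-180°, 180°]: 5°

5°


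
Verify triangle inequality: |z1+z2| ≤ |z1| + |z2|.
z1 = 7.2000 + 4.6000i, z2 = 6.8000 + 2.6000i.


|z1| = sqrt(7.2^2 + 4.6^2) = sqrt(73) = 8.5440
|z2| = sqrt(6.8^2 + 2.6^2) = sqrt(53) = 7.2801
z1+z2 = 14.0000 + 7.2000i
|z1+z2| = sqrt(247.84) = 15.7429
|z1|+|z2| = 8.5440 + 7.2801 = 15.8241

|z1+z2| = 15.7429 ≤ |z1|+|z2| = 15.8241 (verified)


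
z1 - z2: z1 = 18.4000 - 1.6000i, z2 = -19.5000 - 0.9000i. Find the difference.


Real: 18.4 + 19.5 = 37.9
Imag: -1.6 + 0.9 = -0.7

37.9000 - 0.7000i


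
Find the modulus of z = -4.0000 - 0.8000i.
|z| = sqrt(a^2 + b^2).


|z| = sqrt((-4)^2 + (-0.8)^2) = sqrt(16 + 0.64) = sqrt(16.64) = 4.0792

|z| = 4.0792


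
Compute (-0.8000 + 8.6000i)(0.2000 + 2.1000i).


Real = -0.8*0.2 - 8.6*2.1 = -0.16 - 18.06 = -18.22
Imag = -0.8*2.1 + 0.2*8.6 = -1.68 + 1.72 = 0.04

-18.2200 + 0.0400i


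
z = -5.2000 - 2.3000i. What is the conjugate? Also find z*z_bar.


z_bar = -5.2000 + 2.3000i
z*z_bar = (-5.2)^2 + (-2.3)^2 = 27.04 + 5.29 = 32.33

z_bar = -5.2000 + 2.3000i, z*z_bar = 32.33


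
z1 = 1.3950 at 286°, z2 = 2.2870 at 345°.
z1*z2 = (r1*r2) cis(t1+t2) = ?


r = 1.3950 * 2.2870 = 3.1904
theta = 286° + 345° = 631° = 271° (mod 360)

3.1904 cis(271°)


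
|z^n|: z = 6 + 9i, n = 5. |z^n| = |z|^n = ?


|z| = sqrt(36+81) = sqrt(117) = 10.8167
|z^5| = |z|^5 = (sqrt(117))^5 = 117^2 * sqrt(117) = 13689*sqrt(117)

|z^5| = 13689*sqrt(117) ≈ 148069.1742


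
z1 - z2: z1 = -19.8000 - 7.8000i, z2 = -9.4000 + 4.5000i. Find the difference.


Real: -19.8 + 9.4 = -10.4
Imag: -7.8 - 4.5 = -12.3

-10.4000 - 12.3000i


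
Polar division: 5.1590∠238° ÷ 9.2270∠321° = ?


r = 5.1590 / 9.2270 = 0.5591
theta = 238° - 321° = -83° = 277° (mod 360)

0.5591 cis(277°)


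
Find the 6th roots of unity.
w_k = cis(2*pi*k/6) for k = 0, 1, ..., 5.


The 6th roots of unity are cis(360k/6°) for k=0..5
Angle step = 360/6 = 60°
Primitive root: cis(60°)
Primitive root = 0.5000 + 0.8660i

6 roots at angles: 0°, 60°, 120°, 180°, 240°, 300°


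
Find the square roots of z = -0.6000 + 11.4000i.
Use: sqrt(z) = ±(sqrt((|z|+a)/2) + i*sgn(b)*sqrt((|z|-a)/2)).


|z| = sqrt(0.36+129.96) = 11.4158
sqrt((|z|+a)/2) = sqrt((11.4158+(-0.6))/2) = sqrt(5.4079) = 2.3255
sqrt((|z|-a)/2) = sqrt((11.4158-(-0.6))/2) = sqrt(6.0079) = 2.4511

±(2.3255 + 2.4511i) i.e. 2.3255 + 2.4511i and -2.3255 - 2.4511i


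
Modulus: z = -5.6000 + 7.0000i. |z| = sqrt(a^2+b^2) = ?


|z| = sqrt((-5.6)^2 + 7^2) = sqrt(31.36 + 49) = sqrt(80.36) = 8.9644

|z| = 8.9644


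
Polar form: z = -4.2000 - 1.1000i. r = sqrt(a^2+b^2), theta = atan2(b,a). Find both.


r = sqrt(17.64+1.21) = sqrt(18.85) = 4.3417
theta = atan2(-1.1, -4.2) = -165.3236 degrees

r = 4.3417, theta = -165.3236 degrees


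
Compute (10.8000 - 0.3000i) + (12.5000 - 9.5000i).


Real: 10.8 + 12.5 = 23.3
Imag: -0.3 - 9.5 = -9.8

23.3000 - 9.8000i


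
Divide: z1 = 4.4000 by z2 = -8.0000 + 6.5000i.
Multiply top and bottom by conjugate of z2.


Conjugate of z2 = -8.0000 - 6.5000i
Numerator: (4.4000)(-8.0000 - 6.5000i) = -35.2000 - 28.6000i
Denominator: (-8)^2 + 6.5^2 = 106.25
Result = (-35.2000 - 28.6000i)/106.25

-0.3313 - 0.2692i


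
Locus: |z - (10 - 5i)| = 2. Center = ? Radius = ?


|z - z0| = r is a circle with center z0 and radius r.
Center = (10, -5), radius = 2

Circle with center (10, -5) and radius 2


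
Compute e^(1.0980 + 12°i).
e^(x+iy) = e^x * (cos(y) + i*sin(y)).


e^1.0980 = 2.99816
cos(12°) = 0.978148
sin(12°) = 0.207912
Real = 2.99816*0.978148 = 2.9326
Imag = 2.99816*0.207912 = 0.6234

2.9326 + 0.6234i


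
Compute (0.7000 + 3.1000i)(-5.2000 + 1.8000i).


Real = 0.7*(-5.2) - 3.1*1.8 = -3.64 - 5.58 = -9.22
Imag = 0.7*1.8 - (5.2)*3.1 = 1.26 - (16.12) = -14.86

-9.2200 - 14.8600i


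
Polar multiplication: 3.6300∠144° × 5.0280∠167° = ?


r = 3.6300 * 5.0280 = 18.2516
theta = 144° + 167° = 311° = 311° (mod 360)

18.2516 cis(311°)


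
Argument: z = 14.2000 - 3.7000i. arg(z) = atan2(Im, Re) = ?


Re = 14.2, Im = -3.7
arg = atan2(-3.7, 14.2) = -14.6044 degrees

arg(z) = -14.6044 degrees


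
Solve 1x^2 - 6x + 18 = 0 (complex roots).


disc = (-6)^2 - 4*1*18 = 36 - 72 = -36
sqrt(|disc|) = sqrt(36) = 6.0000
Real part = 6/(2*1) = 3.0000
Imag part = 6.0000/(2*1) = 3.0000

3.0000 ± 3.0000i


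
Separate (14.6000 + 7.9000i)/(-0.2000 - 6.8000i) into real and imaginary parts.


Multiply by conjugate: (14.6000 + 7.9000i)(-0.2000 + 6.8000i) / ((-0.2)^2 + (-6.8)^2)
Numerator real = 14.6*(-0.2) + 7.9*(-6.8) = -56.64
Numerator imag = 7.9*(-0.2) - 14.6*(-6.8) = 97.7
Denominator = 46.28
Re(z) = -56.64/46.28 = -1.2239
Im(z) = 97.7/46.28 = 2.1111

Re(z) = -1.2239, Im(z) = 2.1111


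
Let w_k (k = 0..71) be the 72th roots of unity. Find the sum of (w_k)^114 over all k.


The roots are w_k = w^k with w = e^(2*pi*i/72), and (w^k)^114 = (w^114)^k.
So S = 1 + u + u^2 + ... + u^(71) with u = w^114.
114 = 1*72 + 42, so 114 is not a multiple of 72: u = (w^72)^1 * w^42 = w^42 ≠ 1 (w is a primitive 72th root), while u^72 = (w^72)^114 = 1.
Geometric series: S = (1 - u^72)/(1 - u) = (1 - 1)/(1 - u) = 0

S = 0


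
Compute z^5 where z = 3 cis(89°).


r^5 = 3^5 = 243
n*theta = 5*89° = 445° = 85° (mod 360)
a = 243*cos(85°) = 21.1788
b = 243*sin(85°) = 242.0753

243 cis(85°) = 21.1788 + 242.0753i


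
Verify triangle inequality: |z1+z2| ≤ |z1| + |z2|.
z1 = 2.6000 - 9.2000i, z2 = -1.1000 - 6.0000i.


|z1| = sqrt(2.6^2 + (-9.2)^2) = sqrt(91.4) = 9.5603
|z2| = sqrt((-1.1)^2 + (-6)^2) = sqrt(37.21) = 6.1000
z1+z2 = 1.5000 - 15.2000i
|z1+z2| = sqrt(233.29) = 15.2738
|z1|+|z2| = 9.5603 + 6.1000 = 15.6603

|z1+z2| = 15.2738 ≤ |z1|+|z2| = 15.6603 (verified)


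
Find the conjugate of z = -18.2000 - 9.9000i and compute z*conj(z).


z_bar = -18.2000 + 9.9000i
z*z_bar = (-18.2)^2 + (-9.9)^2 = 331.24 + 98.01 = 429.25

z_bar = -18.2000 + 9.9000i, z*z_bar = 429.25


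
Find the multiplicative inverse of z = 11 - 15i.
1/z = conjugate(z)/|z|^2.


|z|^2 = 121+225 = 346
1/z = (11 + 15i)/346

1/z = 0.0318 + 0.0434i


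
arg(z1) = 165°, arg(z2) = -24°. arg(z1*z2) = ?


arg(z1*z2) = 165° - 24° = 141°
Normalized to (-180°, 180°]: 141°

141°


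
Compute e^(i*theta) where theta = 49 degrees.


cos(49°) = 0.6561
sin(49°) = 0.7547

e^(i*49°) = 0.6561 + 0.7547i


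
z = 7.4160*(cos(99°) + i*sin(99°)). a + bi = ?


a = 7.4160*cos(99°) = 7.4160*(-0.15643) = -1.1601
b = 7.4160*sin(99°) = 7.4160*0.98769 = 7.3247

-1.1601 + 7.3247i


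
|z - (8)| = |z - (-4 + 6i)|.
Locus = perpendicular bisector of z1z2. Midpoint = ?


Equal distances means the locus is the perpendicular bisector of z1 and z2.
Midpoint = ((8+(-4))/2, (0+6)/2) = (2.0000, 3.0000)

Perpendicular bisector through (2.0000, 3.0000)


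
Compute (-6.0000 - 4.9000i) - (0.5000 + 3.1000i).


Real: -6 - 0.5 = -6.5
Imag: -4.9 - 3.1 = -8

-6.5000 - 8.0000i


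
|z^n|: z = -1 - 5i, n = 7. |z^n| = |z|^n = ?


|z| = sqrt(1+25) = sqrt(26) = 5.0990
|z^7| = |z|^7 = (sqrt(26))^7 = 26^3 * sqrt(26) = 17576*sqrt(26)

|z^7| = 17576*sqrt(26) ≈ 89620.3670


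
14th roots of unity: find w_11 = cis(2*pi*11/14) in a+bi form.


Angle = 360*11/14 = 282.8571°
a = cos(282.8571°) = 0.2225
b = sin(282.8571°) = -0.9749

0.2225 - 0.9749i


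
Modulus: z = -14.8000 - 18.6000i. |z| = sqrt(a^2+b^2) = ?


|z| = sqrt((-14.8)^2 + (-18.6)^2) = sqrt(219.04 + 345.96) = sqrt(565) = 23.7697

|z| = 23.7697


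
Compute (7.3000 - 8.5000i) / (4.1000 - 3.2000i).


Conjugate of z2 = 4.1000 + 3.2000i
Numerator: (7.3000 - 8.5000i)(4.1000 + 3.2000i) = 57.1300 - 11.4900i
Denominator: 4.1^2 + (-3.2)^2 = 27.05
Result = (57.1300 - 11.4900i)/27.05

2.1120 - 0.4248i


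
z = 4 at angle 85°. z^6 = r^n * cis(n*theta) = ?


r^6 = 4^6 = 4096
n*theta = 6*85° = 510° = 150° (mod 360)
a = 4096*cos(150°) = -3547.2401
b = 4096*sin(150°) = 2048.0000

4096 cis(150°) = -3547.2401 + 2048.0000i


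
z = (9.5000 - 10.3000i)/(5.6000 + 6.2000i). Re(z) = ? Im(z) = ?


Multiply by conjugate: (9.5000 - 10.3000i)(5.6000 - 6.2000i) / (5.6^2 + 6.2^2)
Numerator real = 9.5*5.6 - (10.3)*6.2 = -10.66
Numerator imag = -10.3*5.6 - 9.5*6.2 = -116.58
Denominator = 69.8
Re(z) = -10.66/69.8 = -0.1527
Im(z) = -116.58/69.8 = -1.6702

Re(z) = -0.1527, Im(z) = -1.6702


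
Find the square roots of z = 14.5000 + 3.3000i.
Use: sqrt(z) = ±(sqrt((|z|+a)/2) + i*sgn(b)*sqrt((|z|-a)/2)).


|z| = sqrt(210.25+10.89) = 14.8708
sqrt((|z|+a)/2) = sqrt((14.8708+14.5)/2) = sqrt(14.6854) = 3.8322
sqrt((|z|-a)/2) = sqrt((14.8708-14.5)/2) = sqrt(0.1854) = 0.4306

±(3.8322 + 0.4306i) i.e. 3.8322 + 0.4306i and -3.8322 - 0.4306i


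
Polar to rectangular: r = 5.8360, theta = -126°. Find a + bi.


a = 5.8360*cos(-126°) = 5.8360*(-0.58779) = -3.4303
b = 5.8360*sin(-126°) = 5.8360*(-0.80902) = -4.7214

-3.4303 - 4.7214i


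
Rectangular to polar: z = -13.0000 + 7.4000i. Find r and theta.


r = sqrt(169+54.76) = sqrt(223.76) = 14.9586
theta = atan2(7.4, -13) = 150.3501 degrees

r = 14.9586, theta = 150.3501 degrees


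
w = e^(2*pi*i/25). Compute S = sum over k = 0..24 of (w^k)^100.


The roots are w_k = w^k with w = e^(2*pi*i/25), and (w^k)^100 = (w^100)^k.
So S = 1 + u + u^2 + ... + u^(24) with u = w^100.
100 = 4*25 + 0, so 100 is a multiple of 25 and u = (w^25)^4 = 1.
Every one of the 25 terms equals 1: S = 25

S = 25


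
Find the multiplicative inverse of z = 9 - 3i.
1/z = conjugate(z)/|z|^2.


|z|^2 = 81+9 = 90
1/z = (9 + 3i)/90

1/z = 0.1000 + 0.0333i


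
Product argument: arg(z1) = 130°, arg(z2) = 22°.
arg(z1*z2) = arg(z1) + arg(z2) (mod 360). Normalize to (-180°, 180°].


arg(z1*z2) = 130° + 22° = 152°
Normalized to (-180°, 180°]: 152°

152°


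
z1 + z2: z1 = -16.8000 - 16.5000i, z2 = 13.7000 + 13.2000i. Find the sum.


Real: -16.8 + 13.7 = -3.1
Imag: -16.5 + 13.2 = -3.3

-3.1000 - 3.3000i


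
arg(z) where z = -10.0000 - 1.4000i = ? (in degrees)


Re = -10, Im = -1.4
arg = atan2(-1.4, -10) = -172.0304 degrees

arg(z) = -172.0304 degrees


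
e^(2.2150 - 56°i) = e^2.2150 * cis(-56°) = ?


e^2.2150 = 9.1614
cos(-56°) = 0.55919
sin(-56°) = -0.82904
Real = 9.1614*0.55919 = 5.1230
Imag = 9.1614*(-0.82904) = -7.5952

5.1230 - 7.5952i


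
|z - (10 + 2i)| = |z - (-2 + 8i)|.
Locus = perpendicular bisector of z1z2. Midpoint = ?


Equal distances means the locus is the perpendicular bisector of z1 and z2.
Midpoint = ((10+(-2))/2, (2+8)/2) = (4.0000, 5.0000)

Perpendicular bisector through (4.0000, 5.0000)


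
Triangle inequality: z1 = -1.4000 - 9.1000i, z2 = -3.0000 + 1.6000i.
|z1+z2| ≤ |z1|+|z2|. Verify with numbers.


|z1| = sqrt((-1.4)^2 + (-9.1)^2) = sqrt(84.77) = 9.2071
|z2| = sqrt((-3)^2 + 1.6^2) = sqrt(11.56) = 3.4000
z1+z2 = -4.4000 - 7.5000i
|z1+z2| = sqrt(75.61) = 8.6954
|z1|+|z2| = 9.2071 + 3.4000 = 12.6071

|z1+z2| = 8.6954 ≤ |z1|+|z2| = 12.6071 (verified)


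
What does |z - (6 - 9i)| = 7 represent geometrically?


|z - z0| = r is a circle with center z0 and radius r.
Center = (6, -9), radius = 7

Circle with center (6, -9) and radius 7


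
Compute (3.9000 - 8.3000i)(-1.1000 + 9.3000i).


Real = 3.9*(-1.1) - (-8.3)*9.3 = -4.29 - (-77.19) = 72.9
Imag = 3.9*9.3 - (1.1)*(-8.3) = 36.27 + 9.13 = 45.4

72.9000 + 45.4000i


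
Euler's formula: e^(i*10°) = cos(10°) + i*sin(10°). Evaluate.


cos(10°) = 0.9848
sin(10°) = 0.1736

e^(i*10°) = 0.9848 + 0.1736i


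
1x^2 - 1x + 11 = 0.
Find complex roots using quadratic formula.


disc = (-1)^2 - 4*1*11 = 1 - 44 = -43
sqrt(|disc|) = sqrt(43) = 6.5574
Real part = 1/(2*1) = 0.5000
Imag part = 6.5574/(2*1) = 3.2787

0.5000 ± 3.2787i


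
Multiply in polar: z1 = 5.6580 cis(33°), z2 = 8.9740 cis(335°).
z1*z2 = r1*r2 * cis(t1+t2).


r = 5.6580 * 8.9740 = 50.7749
theta = 33° + 335° = 368° = 8° (mod 360)

50.7749 cis(8°)


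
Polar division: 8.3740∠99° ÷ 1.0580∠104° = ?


r = 8.3740 / 1.0580 = 7.9149
theta = 99° - 104° = -5° = 355° (mod 360)

7.9149 cis(355°)


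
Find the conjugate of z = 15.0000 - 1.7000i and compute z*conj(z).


z_bar = 15.0000 + 1.7000i
z*z_bar = 15^2 + (-1.7)^2 = 225 + 2.89 = 227.89

z_bar = 15.0000 + 1.7000i, z*z_bar = 227.89


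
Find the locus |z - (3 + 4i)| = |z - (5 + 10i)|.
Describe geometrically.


Equal distances means the locus is the perpendicular bisector of z1 and z2.
Midpoint = ((3+5)/2, (4+10)/2) = (4.0000, 7.0000)

Perpendicular bisector through (4.0000, 7.0000)


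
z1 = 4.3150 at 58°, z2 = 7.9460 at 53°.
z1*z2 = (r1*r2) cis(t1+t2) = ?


r = 4.3150 * 7.9460 = 34.2870
theta = 58° + 53° = 111° = 111° (mod 360)

34.2870 cis(111°)


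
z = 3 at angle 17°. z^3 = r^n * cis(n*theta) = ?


r^3 = 3^3 = 27
n*theta = 3*17° = 51° = 51° (mod 360)
a = 27*cos(51°) = 16.9917
b = 27*sin(51°) = 20.9829

27 cis(51°) = 16.9917 + 20.9829i


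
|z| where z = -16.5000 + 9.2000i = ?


|z| = sqrt((-16.5)^2 + 9.2^2) = sqrt(272.25 + 84.64) = sqrt(356.89) = 18.8915

|z| = 18.8915


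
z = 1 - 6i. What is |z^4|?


|z| = sqrt(1+36) = sqrt(37) = 6.0828
|z^4| = |z|^4 = (sqrt(37))^4 = 37^2 = 1369

|z^4| = 1369


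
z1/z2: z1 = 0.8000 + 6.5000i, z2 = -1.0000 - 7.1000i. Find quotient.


Conjugate of z2 = -1.0000 + 7.1000i
Numerator: (0.8000 + 6.5000i)(-1.0000 + 7.1000i) = -46.9500 - 0.8200i
Denominator: (-1)^2 + (-7.1)^2 = 51.41
Result = (-46.9500 - 0.8200i)/51.41

-0.9132 - 0.0160i


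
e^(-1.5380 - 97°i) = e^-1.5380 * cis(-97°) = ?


e^-1.5380 = 0.2148
cos(-97°) = -0.1219
sin(-97°) = -0.9925
Real = 0.2148*(-0.1219) = -0.0262
Imag = 0.2148*(-0.9925) = -0.2132

-0.0262 - 0.2132i


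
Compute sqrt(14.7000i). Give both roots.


|z| = sqrt(0+216.09) = 14.7000
sqrt((|z|+a)/2) = sqrt((14.7000+0)/2) = sqrt(7.3500) = 2.7111
sqrt((|z|-a)/2) = sqrt((14.7000-0)/2) = sqrt(7.3500) = 2.7111

±(2.7111 + 2.7111i) i.e. 2.7111 + 2.7111i and -2.7111 - 2.7111i


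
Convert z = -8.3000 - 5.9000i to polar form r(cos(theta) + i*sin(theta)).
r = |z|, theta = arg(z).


r = sqrt(68.89+34.81) = sqrt(103.7) = 10.1833
theta = atan2(-5.9, -8.3) = -144.5931 degrees

r = 10.1833, theta = -144.5931 degrees


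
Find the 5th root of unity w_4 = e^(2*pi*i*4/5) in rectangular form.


Angle = 360*4/5 = 288°
a = cos(288°) = 0.3090
b = sin(288°) = -0.9511

0.3090 - 0.9511i


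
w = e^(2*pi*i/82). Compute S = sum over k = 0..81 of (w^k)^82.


The roots are w_k = w^k with w = e^(2*pi*i/82), and (w^k)^82 = (w^82)^k.
So S = 1 + u + u^2 + ... + u^(81) with u = w^82.
82 = 1*82 + 0, so 82 is a multiple of 82 and u = (w^82)^1 = 1.
Every one of the 82 terms equals 1: S = 82

S = 82


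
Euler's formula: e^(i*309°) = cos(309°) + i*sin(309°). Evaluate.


cos(309°) = 0.6293
sin(309°) = -0.7771

e^(i*309°) = 0.6293 - 0.7771i


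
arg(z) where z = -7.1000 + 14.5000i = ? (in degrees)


Re = -7.1, Im = 14.5
arg = atan2(14.5, -7.1) = 116.0889 degrees

arg(z) = 116.0889 degrees


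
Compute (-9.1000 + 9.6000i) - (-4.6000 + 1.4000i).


Real: -9.1 + 4.6 = -4.5
Imag: 9.6 - 1.4 = 8.2

-4.5000 + 8.2000i


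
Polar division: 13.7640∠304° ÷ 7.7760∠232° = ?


r = 13.7640 / 7.7760 = 1.7701
theta = 304° - 232° = 72° = 72° (mod 360)

1.7701 cis(72°)


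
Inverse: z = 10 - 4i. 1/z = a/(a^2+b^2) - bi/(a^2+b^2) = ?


|z|^2 = 100+16 = 116
1/z = (10 + 4i)/116

1/z = 0.0862 + 0.0345i


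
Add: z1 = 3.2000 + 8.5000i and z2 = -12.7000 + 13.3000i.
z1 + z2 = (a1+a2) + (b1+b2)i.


Real: 3.2 - 12.7 = -9.5
Imag: 8.5 + 13.3 = 21.8

-9.5000 + 21.8000i


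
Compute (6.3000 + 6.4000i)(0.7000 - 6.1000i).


Real = 6.3*0.7 - 6.4*(-6.1) = 4.41 - (-39.04) = 43.45
Imag = 6.3*(-6.1) + 0.7*6.4 = -38.43 + 4.48 = -33.95

43.4500 - 33.9500i


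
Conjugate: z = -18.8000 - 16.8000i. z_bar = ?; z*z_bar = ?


z_bar = -18.8000 + 16.8000i
z*z_bar = (-18.8)^2 + (-16.8)^2 = 353.44 + 282.24 = 635.68

z_bar = -18.8000 + 16.8000i, z*z_bar = 635.68


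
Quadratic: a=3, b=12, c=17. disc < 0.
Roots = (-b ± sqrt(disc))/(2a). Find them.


disc = 12^2 - 4*3*17 = 144 - 204 = -60
sqrt(|disc|) = sqrt(60) = 7.7460
Real part = -12/(2*3) = -2.0000
Imag part = 7.7460/(2*3) = 1.2910

-2.0000 ± 1.2910i


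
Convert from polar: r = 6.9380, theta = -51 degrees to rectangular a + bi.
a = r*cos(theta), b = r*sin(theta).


a = 6.9380*cos(-51°) = 6.9380*0.62932 = 4.3662
b = 6.9380*sin(-51°) = 6.9380*(-0.777146) = -5.3918

4.3662 - 5.3918i


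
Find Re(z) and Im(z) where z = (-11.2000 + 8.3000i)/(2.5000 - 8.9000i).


Multiply by conjugate: (-11.2000 + 8.3000i)(2.5000 + 8.9000i) / (2.5^2 + (-8.9)^2)
Numerator real = -11.2*2.5 + 8.3*(-8.9) = -101.87
Numerator imag = 8.3*2.5 - (-11.2)*(-8.9) = -78.93
Denominator = 85.46
Re(z) = -101.87/85.46 = -1.1920
Im(z) = -78.93/85.46 = -0.9236

Re(z) = -1.1920, Im(z) = -0.9236


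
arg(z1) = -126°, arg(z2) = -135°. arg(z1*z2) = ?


arg(z1*z2) = -126° - 135° = -261°
Normalized to (-180°, 180°]: 99°

99°


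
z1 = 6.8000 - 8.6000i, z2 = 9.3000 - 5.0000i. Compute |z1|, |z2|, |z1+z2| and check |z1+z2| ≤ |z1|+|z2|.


|z1| = sqrt(6.8^2 + (-8.6)^2) = sqrt(120.2) = 10.9636
|z2| = sqrt(9.3^2 + (-5)^2) = sqrt(111.49) = 10.5589
z1+z2 = 16.1000 - 13.6000i
|z1+z2| = sqrt(444.17) = 21.0753
|z1|+|z2| = 10.9636 + 10.5589 = 21.5225

|z1+z2| = 21.0753 ≤ |z1|+|z2| = 21.5225 (verified)


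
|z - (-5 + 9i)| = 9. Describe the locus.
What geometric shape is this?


|z - z0| = r is a circle with center z0 and radius r.
Center = (-5, 9), radius = 9

Circle with center (-5, 9) and radius 9


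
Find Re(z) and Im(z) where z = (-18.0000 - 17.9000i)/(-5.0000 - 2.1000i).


Multiply by conjugate: (-18.0000 - 17.9000i)(-5.0000 + 2.1000i) / ((-5)^2 + (-2.1)^2)
Numerator real = -18*(-5) - (17.9)*(-2.1) = 127.59
Numerator imag = -17.9*(-5) - (-18)*(-2.1) = 51.7
Denominator = 29.41
Re(z) = 127.59/29.41 = 4.3383
Im(z) = 51.7/29.41 = 1.7579

Re(z) = 4.3383, Im(z) = 1.7579


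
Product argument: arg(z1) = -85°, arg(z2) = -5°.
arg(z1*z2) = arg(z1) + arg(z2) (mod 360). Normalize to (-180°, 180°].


arg(z1*z2) = -85° - 5° = -90°
Normalized to (-180°, 180°]: -90°

-90°


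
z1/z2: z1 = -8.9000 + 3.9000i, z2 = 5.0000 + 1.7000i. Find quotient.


Conjugate of z2 = 5.0000 - 1.7000i
Numerator: (-8.9000 + 3.9000i)(5.0000 - 1.7000i) = -37.8700 + 34.6300i
Denominator: 5^2 + 1.7^2 = 27.89
Result = (-37.8700 + 34.6300i)/27.89

-1.3578 + 1.2417i


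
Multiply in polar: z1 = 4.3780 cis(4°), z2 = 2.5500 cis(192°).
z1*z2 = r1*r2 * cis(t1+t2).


r = 4.3780 * 2.5500 = 11.1639
theta = 4° + 192° = 196° = 196° (mod 360)

11.1639 cis(196°)


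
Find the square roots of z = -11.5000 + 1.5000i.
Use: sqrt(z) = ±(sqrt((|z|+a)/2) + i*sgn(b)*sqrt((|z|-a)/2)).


|z| = sqrt(132.25+2.25) = 11.5974
sqrt((|z|+a)/2) = sqrt((11.5974+(-11.5))/2) = sqrt(0.0487) = 0.2207
sqrt((|z|-a)/2) = sqrt((11.5974-(-11.5))/2) = sqrt(11.5487) = 3.3983

±(0.2207 + 3.3983i) i.e. 0.2207 + 3.3983i and -0.2207 - 3.3983i


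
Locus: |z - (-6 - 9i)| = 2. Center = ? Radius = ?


|z - z0| = r is a circle with center z0 and radius r.
Center = (-6, -9), radius = 2

Circle with center (-6, -9) and radius 2


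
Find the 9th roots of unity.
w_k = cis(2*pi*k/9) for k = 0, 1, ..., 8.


The 9th roots of unity are cis(360k/9°) for k=0..8
Angle step = 360/9 = 40°
Primitive root: cis(40°)
Primitive root = 0.7660 + 0.6428i

9 roots at angles: 0°, 40°, 80°, 120°, 160°, 200°, 240°, 280°, 320°


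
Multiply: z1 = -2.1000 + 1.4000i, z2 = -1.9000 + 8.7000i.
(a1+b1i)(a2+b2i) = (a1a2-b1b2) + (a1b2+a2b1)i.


Real = -2.1*(-1.9) - 1.4*8.7 = 3.99 - 12.18 = -8.19
Imag = -2.1*8.7 - (1.9)*1.4 = -18.27 - (2.66) = -20.93

-8.1900 - 20.9300i


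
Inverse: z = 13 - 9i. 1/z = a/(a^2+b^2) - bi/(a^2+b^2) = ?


|z|^2 = 169+81 = 250
1/z = (13 + 9i)/250

1/z = 0.0520 + 0.0360i


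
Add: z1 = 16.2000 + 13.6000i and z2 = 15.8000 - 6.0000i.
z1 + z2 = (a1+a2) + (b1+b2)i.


Real: 16.2 + 15.8 = 32
Imag: 13.6 - 6 = 7.6

32.0000 + 7.6000i


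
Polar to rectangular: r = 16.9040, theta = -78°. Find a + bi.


a = 16.9040*cos(-78°) = 16.9040*0.20791 = 3.5145
b = 16.9040*sin(-78°) = 16.9040*(-0.97815) = -16.5346

3.5145 - 16.5346i


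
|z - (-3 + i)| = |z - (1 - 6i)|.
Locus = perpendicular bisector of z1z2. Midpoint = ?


Equal distances means the locus is the perpendicular bisector of z1 and z2.
Midpoint = ((-3+1)/2, (1+(-6))/2) = (-1.0000, -2.5000)

Perpendicular bisector through (-1.0000, -2.5000)


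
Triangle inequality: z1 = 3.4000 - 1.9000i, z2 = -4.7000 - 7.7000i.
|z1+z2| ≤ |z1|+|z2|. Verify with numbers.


|z1| = sqrt(3.4^2 + (-1.9)^2) = sqrt(15.17) = 3.8949
|z2| = sqrt((-4.7)^2 + (-7.7)^2) = sqrt(81.38) = 9.0211
z1+z2 = -1.3000 - 9.6000i
|z1+z2| = sqrt(93.85) = 9.6876
|z1|+|z2| = 3.8949 + 9.0211 = 12.9160

|z1+z2| = 9.6876 ≤ |z1|+|z2| = 12.9160 (verified)


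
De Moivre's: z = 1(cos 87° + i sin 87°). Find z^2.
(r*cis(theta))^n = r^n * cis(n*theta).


r^2 = 1^2 = 1
n*theta = 2*87° = 174° = 174° (mod 360)
a = 1*cos(174°) = -0.9945
b = 1*sin(174°) = 0.1045

1 cis(174°) = -0.9945 + 0.1045i


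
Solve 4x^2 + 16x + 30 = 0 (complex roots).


disc = 16^2 - 4*4*30 = 256 - 480 = -224
sqrt(|disc|) = sqrt(224) = 14.9666
Real part = -16/(2*4) = -2.0000
Imag part = 14.9666/(2*4) = 1.8708

-2.0000 ± 1.8708i


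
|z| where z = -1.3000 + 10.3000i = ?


|z| = sqrt((-1.3)^2 + 10.3^2) = sqrt(1.69 + 106.09) = sqrt(107.78) = 10.3817

|z| = 10.3817


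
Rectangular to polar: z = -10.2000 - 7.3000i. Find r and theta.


r = sqrt(104.04+53.29) = sqrt(157.33) = 12.5431
theta = atan2(-7.3, -10.2) = -144.4092 degrees

r = 12.5431, theta = -144.4092 degrees


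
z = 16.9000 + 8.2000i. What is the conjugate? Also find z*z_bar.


z_bar = 16.9000 - 8.2000i
z*z_bar = 16.9^2 + 8.2^2 = 285.61 + 67.24 = 352.85

z_bar = 16.9000 - 8.2000i, z*z_bar = 352.85


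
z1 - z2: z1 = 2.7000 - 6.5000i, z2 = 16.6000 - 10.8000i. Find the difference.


Real: 2.7 - 16.6 = -13.9
Imag: -6.5 + 10.8 = 4.3

-13.9000 + 4.3000i


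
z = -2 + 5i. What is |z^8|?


|z| = sqrt(4+25) = sqrt(29) = 5.3852
|z^8| = |z|^8 = (sqrt(29))^8 = 29^4 = 707281

|z^8| = 707281


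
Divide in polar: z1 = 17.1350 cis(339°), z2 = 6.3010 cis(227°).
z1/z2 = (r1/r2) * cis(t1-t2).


r = 17.1350 / 6.3010 = 2.7194
theta = 339° - 227° = 112° = 112° (mod 360)

2.7194 cis(112°)


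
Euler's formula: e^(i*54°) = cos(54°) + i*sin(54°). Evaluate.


cos(54°) = 0.5878
sin(54°) = 0.8090

e^(i*54°) = 0.5878 + 0.8090i


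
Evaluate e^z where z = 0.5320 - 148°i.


e^0.5320 = 1.70233
cos(-148°) = -0.84805
sin(-148°) = -0.5299
Real = 1.70233*(-0.84805) = -1.4437
Imag = 1.70233*(-0.5299) = -0.9021

-1.4437 - 0.9021i


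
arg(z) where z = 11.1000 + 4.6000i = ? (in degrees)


Re = 11.1, Im = 4.6
arg = atan2(4.6, 11.1) = 22.5098 degrees

arg(z) = 22.5098 degrees


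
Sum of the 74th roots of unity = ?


The sum of all 74th roots of unity is 0.
Geometric series: (1 - w^74)/(1 - w) = (1-1)/(1-w) = 0 since w^74 = 1, w ≠ 1.
Alternatively: coefficient of z^73 in z^74 - 1 is 0.

0


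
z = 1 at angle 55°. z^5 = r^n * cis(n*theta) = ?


r^5 = 1^5 = 1
n*theta = 5*55° = 275° = 275° (mod 360)
a = 1*cos(275°) = 0.0872
b = 1*sin(275°) = -0.9962

1 cis(275°) = 0.0872 - 0.9962i


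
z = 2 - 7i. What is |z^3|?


|z| = sqrt(4+49) = sqrt(53) = 7.2801
|z^3| = |z|^3 = (sqrt(53))^3 = 53*sqrt(53)

|z^3| = 53*sqrt(53) ≈ 385.8458


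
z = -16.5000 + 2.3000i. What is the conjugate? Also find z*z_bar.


z_bar = -16.5000 - 2.3000i
z*z_bar = (-16.5)^2 + 2.3^2 = 272.25 + 5.29 = 277.54

z_bar = -16.5000 - 2.3000i, z*z_bar = 277.54


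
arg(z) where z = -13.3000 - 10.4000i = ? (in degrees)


Re = -13.3, Im = -10.4
arg = atan2(-10.4, -13.3) = -141.9762 degrees

arg(z) = -141.9762 degrees


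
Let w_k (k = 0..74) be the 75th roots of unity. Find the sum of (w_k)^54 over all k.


The roots are w_k = w^k with w = e^(2*pi*i/75), and (w^k)^54 = (w^54)^k.
So S = 1 + u + u^2 + ... + u^(74) with u = w^54.
54 = 0*75 + 54, so 54 is not a multiple of 75: u = w^54 ≠ 1 (w is a primitive 75th root), while u^75 = (w^75)^54 = 1.
Geometric series: S = (1 - u^75)/(1 - u) = (1 - 1)/(1 - u) = 0

S = 0


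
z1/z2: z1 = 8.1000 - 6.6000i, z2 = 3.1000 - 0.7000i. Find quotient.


Conjugate of z2 = 3.1000 + 0.7000i
Numerator: (8.1000 - 6.6000i)(3.1000 + 0.7000i) = 29.7300 - 14.7900i
Denominator: 3.1^2 + (-0.7)^2 = 10.1
Result = (29.7300 - 14.7900i)/10.1

2.9436 - 1.4644i


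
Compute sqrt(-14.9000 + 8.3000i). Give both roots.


|z| = sqrt(222.01+68.89) = 17.0558
sqrt((|z|+a)/2) = sqrt((17.0558+(-14.9))/2) = sqrt(1.0779) = 1.0382
sqrt((|z|-a)/2) = sqrt((17.0558-(-14.9))/2) = sqrt(15.9779) = 3.9972

±(1.0382 + 3.9972i) i.e. 1.0382 + 3.9972i and -1.0382 - 3.9972i


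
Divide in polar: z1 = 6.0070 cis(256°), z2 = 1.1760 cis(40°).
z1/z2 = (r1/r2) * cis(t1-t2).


r = 6.0070 / 1.1760 = 5.1080
theta = 256° - 40° = 216° = 216° (mod 360)

5.1080 cis(216°)


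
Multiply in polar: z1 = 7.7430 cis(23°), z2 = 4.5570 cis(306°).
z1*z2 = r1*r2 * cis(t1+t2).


r = 7.7430 * 4.5570 = 35.2849
theta = 23° + 306° = 329° = 329° (mod 360)

35.2849 cis(329°)


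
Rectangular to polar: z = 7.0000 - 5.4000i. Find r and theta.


r = sqrt(49+29.16) = sqrt(78.16) = 8.8408
theta = atan2(-5.4, 7) = -37.6476 degrees

r = 8.8408, theta = -37.6476 degrees


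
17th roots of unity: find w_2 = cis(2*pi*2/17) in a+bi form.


Angle = 360*2/17 = 42.3529°
a = cos(42.3529°) = 0.7390
b = sin(42.3529°) = 0.6737

0.7390 + 0.6737i


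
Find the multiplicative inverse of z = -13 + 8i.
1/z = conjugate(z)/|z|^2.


|z|^2 = 169+64 = 233
1/z = (-13 - 8i)/233

1/z = -0.0558 - 0.0343i


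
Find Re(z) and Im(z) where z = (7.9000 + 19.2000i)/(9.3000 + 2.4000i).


Multiply by conjugate: (7.9000 + 19.2000i)(9.3000 - 2.4000i) / (9.3^2 + 2.4^2)
Numerator real = 7.9*9.3 + 19.2*2.4 = 119.55
Numerator imag = 19.2*9.3 - 7.9*2.4 = 159.6
Denominator = 92.25
Re(z) = 119.55/92.25 = 1.2959
Im(z) = 159.6/92.25 = 1.7301

Re(z) = 1.2959, Im(z) = 1.7301


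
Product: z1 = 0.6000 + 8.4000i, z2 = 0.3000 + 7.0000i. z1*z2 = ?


Real = 0.6*0.3 - 8.4*7 = 0.18 - 58.8 = -58.62
Imag = 0.6*7 + 0.3*8.4 = 4.2 + 2.52 = 6.72

-58.6200 + 6.7200i


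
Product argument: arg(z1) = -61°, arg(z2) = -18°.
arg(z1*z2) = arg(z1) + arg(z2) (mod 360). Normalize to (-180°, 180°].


arg(z1*z2) = -61° - 18° = -79°
Normalized to (-180°, 180°]: -79°

-79°


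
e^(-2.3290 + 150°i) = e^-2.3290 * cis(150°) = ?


e^-2.3290 = 0.0974
cos(150°) = -0.866
sin(150°) = 0.5
Real = 0.0974*(-0.866) = -0.0843
Imag = 0.0974*0.5 = 0.0487

-0.0843 + 0.0487i


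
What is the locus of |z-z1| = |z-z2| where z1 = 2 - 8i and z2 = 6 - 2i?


Equal distances means the locus is the perpendicular bisector of z1 and z2.
Midpoint = ((2+6)/2, (-8+(-2))/2) = (4.0000, -5.0000)

Perpendicular bisector through (4.0000, -5.0000)


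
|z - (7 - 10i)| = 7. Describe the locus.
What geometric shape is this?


|z - z0| = r is a circle with center z0 and radius r.
Center = (7, -10), radius = 7

Circle with center (7, -10) and radius 7


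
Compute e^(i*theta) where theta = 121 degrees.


cos(121°) = -0.5150
sin(121°) = 0.8572

e^(i*121°) = -0.5150 + 0.8572i


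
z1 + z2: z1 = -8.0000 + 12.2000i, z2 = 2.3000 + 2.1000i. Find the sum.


Real: -8 + 2.3 = -5.7
Imag: 12.2 + 2.1 = 14.3

-5.7000 + 14.3000i


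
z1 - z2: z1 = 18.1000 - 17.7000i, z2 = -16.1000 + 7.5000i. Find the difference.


Real: 18.1 + 16.1 = 34.2
Imag: -17.7 - 7.5 = -25.2

34.2000 - 25.2000i


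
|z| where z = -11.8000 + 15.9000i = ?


|z| = sqrt((-11.8)^2 + 15.9^2) = sqrt(139.24 + 252.81) = sqrt(392.05) = 19.8003

|z| = 19.8003


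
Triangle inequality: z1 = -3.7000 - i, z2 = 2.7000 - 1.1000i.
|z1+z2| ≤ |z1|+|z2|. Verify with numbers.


|z1| = sqrt((-3.7)^2 + (-1)^2) = sqrt(14.69) = 3.8328
|z2| = sqrt(2.7^2 + (-1.1)^2) = sqrt(8.5) = 2.9155
z1+z2 = -1.0000 - 2.1000i
|z1+z2| = sqrt(5.41) = 2.3259
|z1|+|z2| = 3.8328 + 2.9155 = 6.7483

|z1+z2| = 2.3259 ≤ |z1|+|z2| = 6.7483 (verified)


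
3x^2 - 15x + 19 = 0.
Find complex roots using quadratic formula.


disc = (-15)^2 - 4*3*19 = 225 - 228 = -3
sqrt(|disc|) = sqrt(3) = 1.7321
Real part = 15/(2*3) = 2.5000
Imag part = 1.7321/(2*3) = 0.2887

2.5000 ± 0.2887i


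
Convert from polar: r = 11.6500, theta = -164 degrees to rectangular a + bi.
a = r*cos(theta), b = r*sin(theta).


a = 11.6500*cos(-164°) = 11.6500*(-0.96126) = -11.1987
b = 11.6500*sin(-164°) = 11.6500*(-0.27564) = -3.2112

-11.1987 - 3.2112i


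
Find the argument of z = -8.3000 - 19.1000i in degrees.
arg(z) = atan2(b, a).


Re = -8.3, Im = -19.1
arg = atan2(-19.1, -8.3) = -113.4876 degrees

arg(z) = -113.4876 degrees


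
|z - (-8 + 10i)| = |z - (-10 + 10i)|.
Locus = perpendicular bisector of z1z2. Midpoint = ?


Equal distances means the locus is the perpendicular bisector of z1 and z2.
Midpoint = ((-8+(-10))/2, (10+10)/2) = (-9.0000, 10.0000)

Perpendicular bisector through (-9.0000, 10.0000)


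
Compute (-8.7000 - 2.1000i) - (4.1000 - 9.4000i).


Real: -8.7 - 4.1 = -12.8
Imag: -2.1 + 9.4 = 7.3

-12.8000 + 7.3000i


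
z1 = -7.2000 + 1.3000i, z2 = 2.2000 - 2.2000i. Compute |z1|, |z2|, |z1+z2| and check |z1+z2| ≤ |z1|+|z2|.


|z1| = sqrt((-7.2)^2 + 1.3^2) = sqrt(53.53) = 7.3164
|z2| = sqrt(2.2^2 + (-2.2)^2) = sqrt(9.68) = 3.1113
z1+z2 = -5.0000 - 0.9000i
|z1+z2| = sqrt(25.81) = 5.0804
|z1|+|z2| = 7.3164 + 3.1113 = 10.4277

|z1+z2| = 5.0804 ≤ |z1|+|z2| = 10.4277 (verified)


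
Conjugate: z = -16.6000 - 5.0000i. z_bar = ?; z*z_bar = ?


z_bar = -16.6000 + 5.0000i
z*z_bar = (-16.6)^2 + (-5)^2 = 275.56 + 25 = 300.56

z_bar = -16.6000 + 5.0000i, z*z_bar = 300.56


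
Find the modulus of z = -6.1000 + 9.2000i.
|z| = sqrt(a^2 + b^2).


|z| = sqrt((-6.1)^2 + 9.2^2) = sqrt(37.21 + 84.64) = sqrt(121.85) = 11.0386

|z| = 11.0386


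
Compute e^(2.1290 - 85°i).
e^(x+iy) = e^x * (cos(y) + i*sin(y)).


e^2.1290 = 8.4065
cos(-85°) = 0.08716
sin(-85°) = -0.99619
Real = 8.4065*0.08716 = 0.7327
Imag = 8.4065*(-0.99619) = -8.3745

0.7327 - 8.3745i


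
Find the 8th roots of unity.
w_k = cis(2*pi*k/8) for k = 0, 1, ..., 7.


The 8th roots of unity are cis(360k/8°) for k=0..7
Angle step = 360/8 = 45°
Primitive root: cis(45°)
Primitive root = 0.7071 + 0.7071i

8 roots at angles: 0°, 45°, 90°, 135°, 180°, 225°, 270°, 315°


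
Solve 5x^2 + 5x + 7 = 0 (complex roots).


disc = 5^2 - 4*5*7 = 25 - 140 = -115
sqrt(|disc|) = sqrt(115) = 10.7238
Real part = -5/(2*5) = -0.5000
Imag part = 10.7238/(2*5) = 1.0724

-0.5000 ± 1.0724i


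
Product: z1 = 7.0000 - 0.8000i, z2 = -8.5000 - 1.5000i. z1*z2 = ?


Real = 7*(-8.5) - (-0.8)*(-1.5) = -59.5 - 1.2 = -60.7
Imag = 7*(-1.5) - (8.5)*(-0.8) = -10.5 + 6.8 = -3.7

-60.7000 - 3.7000i


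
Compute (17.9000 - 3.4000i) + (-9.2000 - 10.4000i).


Real: 17.9 - 9.2 = 8.7
Imag: -3.4 - 10.4 = -13.8

8.7000 - 13.8000i


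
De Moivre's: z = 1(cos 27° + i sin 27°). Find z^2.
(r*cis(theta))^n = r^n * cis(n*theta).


r^2 = 1^2 = 1
n*theta = 2*27° = 54° = 54° (mod 360)
a = 1*cos(54°) = 0.5878
b = 1*sin(54°) = 0.8090

1 cis(54°) = 0.5878 + 0.8090i


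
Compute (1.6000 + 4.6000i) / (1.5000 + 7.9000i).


Conjugate of z2 = 1.5000 - 7.9000i
Numerator: (1.6000 + 4.6000i)(1.5000 - 7.9000i) = 38.7400 - 5.7400i
Denominator: 1.5^2 + 7.9^2 = 64.66
Result = (38.7400 - 5.7400i)/64.66

0.5991 - 0.0888i


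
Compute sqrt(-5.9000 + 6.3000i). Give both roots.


|z| = sqrt(34.81+39.69) = 8.6313
sqrt((|z|+a)/2) = sqrt((8.6313+(-5.9))/2) = sqrt(1.3657) = 1.1686
sqrt((|z|-a)/2) = sqrt((8.6313-(-5.9))/2) = sqrt(7.2657) = 2.6955

±(1.1686 + 2.6955i) i.e. 1.1686 + 2.6955i and -1.1686 - 2.6955i


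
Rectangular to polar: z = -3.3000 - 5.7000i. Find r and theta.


r = sqrt(10.89+32.49) = sqrt(43.38) = 6.5863
theta = atan2(-5.7, -3.3) = -120.0686 degrees

r = 6.5863, theta = -120.0686 degrees


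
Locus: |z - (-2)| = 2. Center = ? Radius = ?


|z - z0| = r is a circle with center z0 and radius r.
Center = (-2, 0), radius = 2

Circle with center (-2, 0) and radius 2


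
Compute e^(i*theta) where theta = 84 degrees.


cos(84°) = 0.1045
sin(84°) = 0.9945

e^(i*84°) = 0.1045 + 0.9945i


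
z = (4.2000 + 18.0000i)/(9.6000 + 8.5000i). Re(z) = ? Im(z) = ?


Multiply by conjugate: (4.2000 + 18.0000i)(9.6000 - 8.5000i) / (9.6^2 + 8.5^2)
Numerator real = 4.2*9.6 + 18*8.5 = 193.32
Numerator imag = 18*9.6 - 4.2*8.5 = 137.1
Denominator = 164.41
Re(z) = 193.32/164.41 = 1.1758
Im(z) = 137.1/164.41 = 0.8339

Re(z) = 1.1758, Im(z) = 0.8339


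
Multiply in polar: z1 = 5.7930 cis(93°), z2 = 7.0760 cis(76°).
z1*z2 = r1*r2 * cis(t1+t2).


r = 5.7930 * 7.0760 = 40.9913
theta = 93° + 76° = 169° = 169° (mod 360)

40.9913 cis(169°)


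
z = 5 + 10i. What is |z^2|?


|z| = sqrt(25+100) = sqrt(125) = 11.1803
|z^2| = |z|^2 = (sqrt(125))^2 = 125

|z^2| = 125


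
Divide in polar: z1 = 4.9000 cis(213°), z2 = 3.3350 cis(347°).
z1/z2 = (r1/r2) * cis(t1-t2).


r = 4.9000 / 3.3350 = 1.4693
theta = 213° - 347° = -134° = 226° (mod 360)

1.4693 cis(226°)


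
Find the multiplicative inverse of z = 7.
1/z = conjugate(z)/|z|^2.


|z|^2 = 49+0 = 49
1/z = (7 - 0i)/49

1/z = 0.1429 + 0i


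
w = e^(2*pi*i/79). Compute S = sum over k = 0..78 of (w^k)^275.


The roots are w_k = w^k with w = e^(2*pi*i/79), and (w^k)^275 = (w^275)^k.
So S = 1 + u + u^2 + ... + u^(78) with u = w^275.
275 = 3*79 + 38, so 275 is not a multiple of 79: u = (w^79)^3 * w^38 = w^38 ≠ 1 (w is a primitive 79th root), while u^79 = (w^79)^275 = 1.
Geometric series: S = (1 - u^79)/(1 - u) = (1 - 1)/(1 - u) = 0

S = 0


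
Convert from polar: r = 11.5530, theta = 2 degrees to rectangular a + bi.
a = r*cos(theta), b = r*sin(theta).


a = 11.5530*cos(2°) = 11.5530*0.99939 = 11.5460
b = 11.5530*sin(2°) = 11.5530*0.0349 = 0.4032

11.5460 + 0.4032i


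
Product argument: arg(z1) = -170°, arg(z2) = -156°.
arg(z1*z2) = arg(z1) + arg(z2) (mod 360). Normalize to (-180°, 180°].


arg(z1*z2) = -170° - 156° = -326°
Normalized to (-180°, 180°]: 34°

34°
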